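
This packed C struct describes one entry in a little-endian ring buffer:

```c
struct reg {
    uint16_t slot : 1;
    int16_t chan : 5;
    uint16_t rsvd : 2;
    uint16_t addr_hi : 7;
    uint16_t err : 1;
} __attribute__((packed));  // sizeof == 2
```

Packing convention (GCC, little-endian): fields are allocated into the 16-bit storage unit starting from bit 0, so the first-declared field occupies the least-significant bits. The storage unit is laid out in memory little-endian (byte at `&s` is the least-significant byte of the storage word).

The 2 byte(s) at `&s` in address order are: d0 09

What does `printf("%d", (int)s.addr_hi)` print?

9

[0]=0xd0 [1]=0x09 (little-endian) → word 0x09d0
slot:1 @ bit 0 → (0x09d0>>0)&0x1 = 0x0
chan:5 @ bit 1 → (0x09d0>>1)&0x1f = 0x8
rsvd:2 @ bit 6 → (0x09d0>>6)&0x3 = 0x3
addr_hi:7 @ bit 8 → (0x09d0>>8)&0x7f = 0x9  ←
err:1 @ bit 15 → (0x09d0>>15)&0x1 = 0x0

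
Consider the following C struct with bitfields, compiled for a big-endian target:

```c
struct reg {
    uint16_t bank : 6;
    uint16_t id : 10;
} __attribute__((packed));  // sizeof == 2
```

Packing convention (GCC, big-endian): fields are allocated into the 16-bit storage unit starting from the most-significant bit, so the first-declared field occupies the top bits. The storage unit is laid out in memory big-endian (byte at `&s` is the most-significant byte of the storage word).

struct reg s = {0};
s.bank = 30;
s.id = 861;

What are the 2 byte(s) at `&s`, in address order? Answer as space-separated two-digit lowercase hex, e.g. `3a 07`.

7b 5d

bank (6b) val=30 bits=0x1e at bit 10: 0x7800
id (10b) val=861 bits=0x35d at bit 0: 0x7b5d
word = 0x7b5d → big-endian bytes:
  [0]=0x7b  [1]=0x5d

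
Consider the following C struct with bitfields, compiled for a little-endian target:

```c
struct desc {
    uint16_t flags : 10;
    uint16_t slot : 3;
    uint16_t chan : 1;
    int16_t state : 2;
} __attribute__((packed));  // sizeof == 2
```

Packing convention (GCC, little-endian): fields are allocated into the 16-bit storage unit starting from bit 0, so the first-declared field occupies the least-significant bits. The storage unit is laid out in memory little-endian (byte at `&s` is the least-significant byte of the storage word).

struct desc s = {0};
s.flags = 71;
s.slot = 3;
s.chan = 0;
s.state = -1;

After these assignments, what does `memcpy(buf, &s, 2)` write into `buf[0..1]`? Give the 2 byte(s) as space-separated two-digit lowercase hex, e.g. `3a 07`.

flags:10 = 71 → 0x47 << 0 → word 0x0047
slot:3 = 3 → 0x3 << 10 → word 0x0c47
chan:1 = 0 → 0x0 << 13 → word 0x0c47
state:2 = -1 → 0x3 << 14 → word 0xcc47
word = 0xcc47 → little-endian bytes:
  [0]=0x47  [1]=0xcc

47 cc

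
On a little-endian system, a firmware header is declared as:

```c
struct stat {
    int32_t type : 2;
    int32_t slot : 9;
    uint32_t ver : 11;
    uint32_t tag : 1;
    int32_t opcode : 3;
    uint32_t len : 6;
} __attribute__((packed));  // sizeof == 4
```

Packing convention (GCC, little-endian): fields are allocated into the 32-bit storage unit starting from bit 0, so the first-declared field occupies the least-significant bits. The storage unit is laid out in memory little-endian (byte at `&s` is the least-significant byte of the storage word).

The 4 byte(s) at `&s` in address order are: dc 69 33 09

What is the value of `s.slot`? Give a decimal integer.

[0]=0xdc [1]=0x69 [2]=0x33 [3]=0x09 (little-endian) → word 0x093369dc
type:2 @ bit 0 → (0x093369dc>>0)&0x3 = 0x0
slot:9 @ bit 2 → (0x093369dc>>2)&0x1ff = 0x77  ←
ver:11 @ bit 11 → (0x093369dc>>11)&0x7ff = 0x66d
tag:1 @ bit 22 → (0x093369dc>>22)&0x1 = 0x0
opcode:3 @ bit 23 → (0x093369dc>>23)&0x7 = 0x2
len:6 @ bit 26 → (0x093369dc>>26)&0x3f = 0x2
slot signed 9b, MSB=0: value = 119

119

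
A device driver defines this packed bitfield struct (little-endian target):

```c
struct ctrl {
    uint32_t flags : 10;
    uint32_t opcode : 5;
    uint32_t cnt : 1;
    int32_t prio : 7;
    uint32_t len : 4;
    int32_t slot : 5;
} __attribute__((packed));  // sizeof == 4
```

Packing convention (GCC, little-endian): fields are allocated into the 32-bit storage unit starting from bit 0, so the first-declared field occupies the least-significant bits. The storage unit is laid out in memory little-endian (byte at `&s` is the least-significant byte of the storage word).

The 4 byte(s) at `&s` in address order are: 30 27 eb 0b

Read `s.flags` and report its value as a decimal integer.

[0]=0x30 [1]=0x27 [2]=0xeb [3]=0x0b (little-endian) → word 0x0beb2730
flags:10 @ bit 0 → (0x0beb2730>>0)&0x3ff = 0x330  ←
opcode:5 @ bit 10 → (0x0beb2730>>10)&0x1f = 0x9
cnt:1 @ bit 15 → (0x0beb2730>>15)&0x1 = 0x0
prio:7 @ bit 16 → (0x0beb2730>>16)&0x7f = 0x6b
len:4 @ bit 23 → (0x0beb2730>>23)&0xf = 0x7
slot:5 @ bit 27 → (0x0beb2730>>27)&0x1f = 0x1

816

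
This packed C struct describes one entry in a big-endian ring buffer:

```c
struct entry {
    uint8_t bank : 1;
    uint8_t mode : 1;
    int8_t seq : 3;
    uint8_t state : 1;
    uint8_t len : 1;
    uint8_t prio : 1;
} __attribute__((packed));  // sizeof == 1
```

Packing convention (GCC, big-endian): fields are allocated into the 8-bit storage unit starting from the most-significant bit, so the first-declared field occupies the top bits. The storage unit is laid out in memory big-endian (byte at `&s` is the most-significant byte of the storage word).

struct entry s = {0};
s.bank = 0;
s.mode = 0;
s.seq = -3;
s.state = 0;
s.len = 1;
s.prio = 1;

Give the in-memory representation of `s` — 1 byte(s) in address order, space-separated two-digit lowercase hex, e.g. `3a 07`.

2b

bank (1b) val=0 bits=0x0 at bit 7: 0x00
mode (1b) val=0 bits=0x0 at bit 6: 0x00
seq (3b) val=-3 bits=0x5 at bit 3: 0x28
state (1b) val=0 bits=0x0 at bit 2: 0x28
len (1b) val=1 bits=0x1 at bit 1: 0x2a
prio (1b) val=1 bits=0x1 at bit 0: 0x2b
word = 0x2b → big-endian bytes:
  [0]=0x2b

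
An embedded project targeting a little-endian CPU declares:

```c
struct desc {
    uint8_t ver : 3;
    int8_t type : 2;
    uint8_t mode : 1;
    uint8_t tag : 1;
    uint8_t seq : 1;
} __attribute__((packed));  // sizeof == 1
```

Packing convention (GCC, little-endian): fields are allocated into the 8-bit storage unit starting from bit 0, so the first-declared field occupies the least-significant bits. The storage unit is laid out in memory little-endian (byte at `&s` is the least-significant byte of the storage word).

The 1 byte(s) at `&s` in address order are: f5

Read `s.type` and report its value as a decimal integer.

[0]=0xf5 (little-endian) → word 0xf5
ver:3 @ bit 0 → (0xf5>>0)&0x7 = 0x5
type:2 @ bit 3 → (0xf5>>3)&0x3 = 0x2  ←
mode:1 @ bit 5 → (0xf5>>5)&0x1 = 0x1
tag:1 @ bit 6 → (0xf5>>6)&0x1 = 0x1
seq:1 @ bit 7 → (0xf5>>7)&0x1 = 0x1
type signed 2b, MSB=1: 2 - 4 = -2

-2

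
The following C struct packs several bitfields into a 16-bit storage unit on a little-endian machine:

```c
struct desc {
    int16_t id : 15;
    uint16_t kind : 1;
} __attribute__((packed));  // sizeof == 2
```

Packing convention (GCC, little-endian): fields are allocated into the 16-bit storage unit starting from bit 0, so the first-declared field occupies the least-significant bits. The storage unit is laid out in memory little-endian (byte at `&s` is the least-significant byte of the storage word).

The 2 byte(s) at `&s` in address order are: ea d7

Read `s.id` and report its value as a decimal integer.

[0]=0xea [1]=0xd7 (little-endian) → word 0xd7ea
id:15 @ bit 0 → (0xd7ea>>0)&0x7fff = 0x57ea  ←
kind:1 @ bit 15 → (0xd7ea>>15)&0x1 = 0x1
id signed 15b, MSB=1: 22506 - 32768 = -10262

-10262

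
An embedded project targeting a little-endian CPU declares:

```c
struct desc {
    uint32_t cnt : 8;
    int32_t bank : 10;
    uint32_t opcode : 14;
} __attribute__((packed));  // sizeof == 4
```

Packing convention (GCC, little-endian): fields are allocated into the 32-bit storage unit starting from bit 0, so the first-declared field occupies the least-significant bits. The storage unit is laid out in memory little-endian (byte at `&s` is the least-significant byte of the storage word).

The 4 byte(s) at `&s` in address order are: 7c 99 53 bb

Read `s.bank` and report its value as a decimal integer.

[0]=0x7c [1]=0x99 [2]=0x53 [3]=0xbb (little-endian) → word 0xbb53997c
cnt [0+:8] = (word>>0) & 0xff = 124
bank [8+:10] = (word>>8) & 0x3ff = 921  ←
opcode [18+:14] = (word>>18) & 0x3fff = 11988
bank signed 10b, MSB=1: 921 - 1024 = -103

-103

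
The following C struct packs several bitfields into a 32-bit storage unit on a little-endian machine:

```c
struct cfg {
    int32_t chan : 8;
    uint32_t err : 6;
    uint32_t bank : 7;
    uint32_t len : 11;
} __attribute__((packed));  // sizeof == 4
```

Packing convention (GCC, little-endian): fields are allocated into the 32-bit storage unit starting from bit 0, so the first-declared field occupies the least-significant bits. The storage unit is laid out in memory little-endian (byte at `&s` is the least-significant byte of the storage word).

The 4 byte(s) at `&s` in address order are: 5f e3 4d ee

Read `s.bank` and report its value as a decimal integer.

[0]=0x5f [1]=0xe3 [2]=0x4d [3]=0xee (little-endian) → word 0xee4de35f
chan:8 @ bit 0 → (0xee4de35f>>0)&0xff = 0x5f
err:6 @ bit 8 → (0xee4de35f>>8)&0x3f = 0x23
bank:7 @ bit 14 → (0xee4de35f>>14)&0x7f = 0x37  ←
len:11 @ bit 21 → (0xee4de35f>>21)&0x7ff = 0x772

55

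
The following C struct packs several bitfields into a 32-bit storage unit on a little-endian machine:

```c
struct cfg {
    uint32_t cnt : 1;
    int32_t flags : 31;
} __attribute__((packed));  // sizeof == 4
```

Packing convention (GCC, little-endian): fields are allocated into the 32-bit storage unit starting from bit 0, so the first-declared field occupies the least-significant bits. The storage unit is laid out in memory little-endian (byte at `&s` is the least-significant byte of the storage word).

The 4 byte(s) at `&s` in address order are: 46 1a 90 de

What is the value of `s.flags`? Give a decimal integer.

-280490717

[0]=0x46 [1]=0x1a [2]=0x90 [3]=0xde (little-endian) → word 0xde901a46
cnt [0+:1] = (word>>0) & 0x1 = 0
flags [1+:31] = (word>>1) & 0x7fffffff = 1866992931  ←
flags signed 31b, MSB=1: 1866992931 - 2147483648 = -280490717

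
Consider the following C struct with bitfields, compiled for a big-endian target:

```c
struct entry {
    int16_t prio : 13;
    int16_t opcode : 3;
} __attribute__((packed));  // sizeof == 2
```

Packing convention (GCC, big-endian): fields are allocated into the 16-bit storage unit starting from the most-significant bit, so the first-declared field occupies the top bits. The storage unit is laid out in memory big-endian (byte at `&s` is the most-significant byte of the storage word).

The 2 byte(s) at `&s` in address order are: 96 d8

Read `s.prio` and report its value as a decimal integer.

[0]=0x96 [1]=0xd8 (big-endian) → word 0x96d8
prio [3+:13] = (word>>3) & 0x1fff = 4827  ←
opcode [0+:3] = (word>>0) & 0x7 = 0
prio signed 13b, MSB=1: 4827 - 8192 = -3365

-3365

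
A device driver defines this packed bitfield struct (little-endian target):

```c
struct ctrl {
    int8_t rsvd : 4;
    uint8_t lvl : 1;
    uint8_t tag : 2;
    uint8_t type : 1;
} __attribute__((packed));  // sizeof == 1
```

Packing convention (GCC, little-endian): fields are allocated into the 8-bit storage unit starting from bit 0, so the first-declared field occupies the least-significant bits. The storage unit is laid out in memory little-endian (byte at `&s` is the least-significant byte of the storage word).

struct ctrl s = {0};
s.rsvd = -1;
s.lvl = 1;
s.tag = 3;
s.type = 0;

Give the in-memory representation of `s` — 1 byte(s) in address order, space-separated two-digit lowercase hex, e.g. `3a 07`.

7f

[0+:4] rsvd=-1 & 0xf = 0xf; word=0x0f
[4+:1] lvl=1 & 0x1 = 0x1; word=0x1f
[5+:2] tag=3 & 0x3 = 0x3; word=0x7f
[7+:1] type=0 & 0x1 = 0x0; word=0x7f
word = 0x7f → little-endian bytes:
  [0]=0x7f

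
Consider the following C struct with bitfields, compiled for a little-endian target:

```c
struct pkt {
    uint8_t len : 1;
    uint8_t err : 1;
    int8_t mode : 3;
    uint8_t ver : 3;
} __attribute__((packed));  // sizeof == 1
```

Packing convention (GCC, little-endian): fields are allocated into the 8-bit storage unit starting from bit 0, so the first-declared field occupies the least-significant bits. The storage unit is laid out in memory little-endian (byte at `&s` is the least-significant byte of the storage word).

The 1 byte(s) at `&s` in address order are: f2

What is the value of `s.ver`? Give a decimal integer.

[0]=0xf2 (little-endian) → word 0xf2
len:1 @ bit 0 → (0xf2>>0)&0x1 = 0x0
err:1 @ bit 1 → (0xf2>>1)&0x1 = 0x1
mode:3 @ bit 2 → (0xf2>>2)&0x7 = 0x4
ver:3 @ bit 5 → (0xf2>>5)&0x7 = 0x7  ←

7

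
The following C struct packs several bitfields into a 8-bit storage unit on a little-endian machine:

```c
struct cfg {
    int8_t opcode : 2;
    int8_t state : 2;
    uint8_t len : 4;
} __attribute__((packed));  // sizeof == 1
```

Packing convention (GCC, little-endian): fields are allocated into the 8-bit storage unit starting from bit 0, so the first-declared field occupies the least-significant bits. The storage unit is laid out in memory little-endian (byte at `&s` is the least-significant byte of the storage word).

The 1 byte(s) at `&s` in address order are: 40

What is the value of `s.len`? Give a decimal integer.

4

[0]=0x40 (little-endian) → word 0x40
opcode:2 @ bit 0 → (0x40>>0)&0x3 = 0x0
state:2 @ bit 2 → (0x40>>2)&0x3 = 0x0
len:4 @ bit 4 → (0x40>>4)&0xf = 0x4  ←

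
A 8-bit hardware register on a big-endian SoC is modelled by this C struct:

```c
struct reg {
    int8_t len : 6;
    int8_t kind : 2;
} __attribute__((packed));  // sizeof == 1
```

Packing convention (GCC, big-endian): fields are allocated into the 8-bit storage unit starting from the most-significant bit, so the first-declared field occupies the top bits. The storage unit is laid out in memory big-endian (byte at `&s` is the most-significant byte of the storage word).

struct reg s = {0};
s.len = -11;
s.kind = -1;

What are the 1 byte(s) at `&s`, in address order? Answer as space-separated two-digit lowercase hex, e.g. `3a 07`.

len (6b) val=-11 bits=0x35 at bit 2: 0xd4
kind (2b) val=-1 bits=0x3 at bit 0: 0xd7
word = 0xd7 → big-endian bytes:
  [0]=0xd7

d7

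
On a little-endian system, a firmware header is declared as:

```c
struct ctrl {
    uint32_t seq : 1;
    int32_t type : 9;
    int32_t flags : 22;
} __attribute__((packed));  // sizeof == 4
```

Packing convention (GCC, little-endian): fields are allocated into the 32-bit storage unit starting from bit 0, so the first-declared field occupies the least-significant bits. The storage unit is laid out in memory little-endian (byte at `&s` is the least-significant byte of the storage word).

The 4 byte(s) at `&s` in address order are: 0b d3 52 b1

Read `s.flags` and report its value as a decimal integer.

[0]=0x0b [1]=0xd3 [2]=0x52 [3]=0xb1 (little-endian) → word 0xb152d30b
seq [0+:1] = (word>>0) & 0x1 = 1
type [1+:9] = (word>>1) & 0x1ff = 389
flags [10+:22] = (word>>10) & 0x3fffff = 2905268  ←
flags signed 22b, MSB=1: 2905268 - 4194304 = -1289036

-1289036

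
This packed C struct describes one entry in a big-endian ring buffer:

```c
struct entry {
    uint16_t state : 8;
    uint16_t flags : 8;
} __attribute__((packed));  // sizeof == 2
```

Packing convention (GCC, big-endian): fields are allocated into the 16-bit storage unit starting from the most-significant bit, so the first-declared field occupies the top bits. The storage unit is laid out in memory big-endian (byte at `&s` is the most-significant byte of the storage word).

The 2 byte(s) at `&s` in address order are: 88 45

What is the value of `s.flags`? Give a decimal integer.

69

[0]=0x88 [1]=0x45 (big-endian) → word 0x8845
state [8+:8] = (word>>8) & 0xff = 136
flags [0+:8] = (word>>0) & 0xff = 69  ←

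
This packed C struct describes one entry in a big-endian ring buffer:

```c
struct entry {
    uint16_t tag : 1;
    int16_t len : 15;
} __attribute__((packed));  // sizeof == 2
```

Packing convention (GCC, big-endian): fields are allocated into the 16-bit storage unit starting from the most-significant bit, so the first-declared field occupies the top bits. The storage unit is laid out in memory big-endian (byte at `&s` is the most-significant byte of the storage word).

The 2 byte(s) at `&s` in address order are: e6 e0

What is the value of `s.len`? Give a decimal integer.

[0]=0xe6 [1]=0xe0 (big-endian) → word 0xe6e0
tag:1 @ bit 15 → (0xe6e0>>15)&0x1 = 0x1
len:15 @ bit 0 → (0xe6e0>>0)&0x7fff = 0x66e0  ←
len signed 15b, MSB=1: 26336 - 32768 = -6432

-6432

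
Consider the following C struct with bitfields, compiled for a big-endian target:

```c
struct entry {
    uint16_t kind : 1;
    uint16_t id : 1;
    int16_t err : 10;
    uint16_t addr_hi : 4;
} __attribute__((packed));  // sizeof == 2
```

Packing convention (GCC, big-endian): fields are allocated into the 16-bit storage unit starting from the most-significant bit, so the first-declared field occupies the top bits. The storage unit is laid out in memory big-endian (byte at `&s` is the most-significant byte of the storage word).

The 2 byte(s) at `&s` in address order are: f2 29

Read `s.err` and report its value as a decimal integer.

[0]=0xf2 [1]=0x29 (big-endian) → word 0xf229
kind:1 @ bit 15 → (0xf229>>15)&0x1 = 0x1
id:1 @ bit 14 → (0xf229>>14)&0x1 = 0x1
err:10 @ bit 4 → (0xf229>>4)&0x3ff = 0x322  ←
addr_hi:4 @ bit 0 → (0xf229>>0)&0xf = 0x9
err signed 10b, MSB=1: 802 - 1024 = -222

-222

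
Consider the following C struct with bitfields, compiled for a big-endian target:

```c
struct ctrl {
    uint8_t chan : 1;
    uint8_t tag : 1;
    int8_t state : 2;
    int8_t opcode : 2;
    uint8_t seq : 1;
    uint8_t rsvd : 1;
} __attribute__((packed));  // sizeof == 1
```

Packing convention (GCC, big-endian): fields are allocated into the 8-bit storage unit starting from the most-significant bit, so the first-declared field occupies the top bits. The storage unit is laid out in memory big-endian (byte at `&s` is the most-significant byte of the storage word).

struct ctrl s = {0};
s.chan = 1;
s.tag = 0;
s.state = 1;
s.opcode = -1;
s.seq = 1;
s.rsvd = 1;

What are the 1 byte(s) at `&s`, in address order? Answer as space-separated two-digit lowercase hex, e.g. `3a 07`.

9f

chan (1b) val=1 bits=0x1 at bit 7: 0x80
tag (1b) val=0 bits=0x0 at bit 6: 0x80
state (2b) val=1 bits=0x1 at bit 4: 0x90
opcode (2b) val=-1 bits=0x3 at bit 2: 0x9c
seq (1b) val=1 bits=0x1 at bit 1: 0x9e
rsvd (1b) val=1 bits=0x1 at bit 0: 0x9f
word = 0x9f → big-endian bytes:
  [0]=0x9f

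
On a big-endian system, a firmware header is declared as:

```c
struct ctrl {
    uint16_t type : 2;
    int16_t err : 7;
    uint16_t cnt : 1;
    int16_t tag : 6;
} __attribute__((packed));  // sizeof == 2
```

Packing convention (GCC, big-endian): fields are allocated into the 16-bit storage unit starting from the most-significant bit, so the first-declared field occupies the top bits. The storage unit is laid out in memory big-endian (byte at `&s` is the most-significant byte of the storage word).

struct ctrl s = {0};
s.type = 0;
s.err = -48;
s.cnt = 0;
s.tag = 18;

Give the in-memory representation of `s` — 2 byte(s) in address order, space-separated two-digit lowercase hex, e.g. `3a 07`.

type:2 = 0 → 0x0 << 14 → word 0x0000
err:7 = -48 → 0x50 << 7 → word 0x2800
cnt:1 = 0 → 0x0 << 6 → word 0x2800
tag:6 = 18 → 0x12 << 0 → word 0x2812
word = 0x2812 → big-endian bytes:
  [0]=0x28  [1]=0x12

28 12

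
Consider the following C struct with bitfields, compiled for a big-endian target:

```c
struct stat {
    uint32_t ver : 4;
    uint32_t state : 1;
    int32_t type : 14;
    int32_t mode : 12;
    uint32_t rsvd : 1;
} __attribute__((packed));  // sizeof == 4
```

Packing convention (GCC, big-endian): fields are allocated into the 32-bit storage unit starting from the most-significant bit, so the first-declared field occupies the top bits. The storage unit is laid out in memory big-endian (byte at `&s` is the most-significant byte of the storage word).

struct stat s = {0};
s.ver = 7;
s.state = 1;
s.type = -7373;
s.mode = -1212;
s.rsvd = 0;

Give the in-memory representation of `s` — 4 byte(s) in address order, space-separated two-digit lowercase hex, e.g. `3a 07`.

7c 66 76 88

[28+:4] ver=7 & 0xf = 0x7; word=0x70000000
[27+:1] state=1 & 0x1 = 0x1; word=0x78000000
[13+:14] type=-7373 & 0x3fff = 0x2333; word=0x7c666000
[1+:12] mode=-1212 & 0xfff = 0xb44; word=0x7c667688
[0+:1] rsvd=0 & 0x1 = 0x0; word=0x7c667688
word = 0x7c667688 → big-endian bytes:
  [0]=0x7c  [1]=0x66  [2]=0x76  [3]=0x88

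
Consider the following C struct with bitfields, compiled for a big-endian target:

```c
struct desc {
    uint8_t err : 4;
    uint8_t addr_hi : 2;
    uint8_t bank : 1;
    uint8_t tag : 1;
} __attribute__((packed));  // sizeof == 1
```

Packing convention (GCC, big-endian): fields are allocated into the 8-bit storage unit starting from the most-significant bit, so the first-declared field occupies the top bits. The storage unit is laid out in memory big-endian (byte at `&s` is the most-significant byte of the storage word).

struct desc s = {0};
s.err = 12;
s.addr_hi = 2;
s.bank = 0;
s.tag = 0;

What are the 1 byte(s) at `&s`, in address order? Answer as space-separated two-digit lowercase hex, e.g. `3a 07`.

c8

err:4 = 12 → 0xc << 4 → word 0xc0
addr_hi:2 = 2 → 0x2 << 2 → word 0xc8
bank:1 = 0 → 0x0 << 1 → word 0xc8
tag:1 = 0 → 0x0 << 0 → word 0xc8
word = 0xc8 → big-endian bytes:
  [0]=0xc8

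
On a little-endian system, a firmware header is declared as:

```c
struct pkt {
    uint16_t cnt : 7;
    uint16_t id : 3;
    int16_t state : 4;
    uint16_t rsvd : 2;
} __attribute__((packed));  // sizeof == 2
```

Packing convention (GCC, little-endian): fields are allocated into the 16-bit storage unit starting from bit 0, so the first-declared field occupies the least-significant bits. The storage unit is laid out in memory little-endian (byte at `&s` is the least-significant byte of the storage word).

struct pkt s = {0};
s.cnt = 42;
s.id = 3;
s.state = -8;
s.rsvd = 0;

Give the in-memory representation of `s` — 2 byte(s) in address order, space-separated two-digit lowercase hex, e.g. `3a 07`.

aa 21

[0+:7] cnt=42 & 0x7f = 0x2a; word=0x002a
[7+:3] id=3 & 0x7 = 0x3; word=0x01aa
[10+:4] state=-8 & 0xf = 0x8; word=0x21aa
[14+:2] rsvd=0 & 0x3 = 0x0; word=0x21aa
word = 0x21aa → little-endian bytes:
  [0]=0xaa  [1]=0x21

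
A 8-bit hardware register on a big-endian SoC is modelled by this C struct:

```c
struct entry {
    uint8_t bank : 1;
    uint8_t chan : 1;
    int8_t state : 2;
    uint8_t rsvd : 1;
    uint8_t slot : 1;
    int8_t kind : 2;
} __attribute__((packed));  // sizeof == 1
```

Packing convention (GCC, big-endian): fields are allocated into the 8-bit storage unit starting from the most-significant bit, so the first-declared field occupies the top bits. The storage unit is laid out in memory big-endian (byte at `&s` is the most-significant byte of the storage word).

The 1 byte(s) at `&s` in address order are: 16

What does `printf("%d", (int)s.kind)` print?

-2

[0]=0x16 (big-endian) → word 0x16
bank:1 @ bit 7 → (0x16>>7)&0x1 = 0x0
chan:1 @ bit 6 → (0x16>>6)&0x1 = 0x0
state:2 @ bit 4 → (0x16>>4)&0x3 = 0x1
rsvd:1 @ bit 3 → (0x16>>3)&0x1 = 0x0
slot:1 @ bit 2 → (0x16>>2)&0x1 = 0x1
kind:2 @ bit 0 → (0x16>>0)&0x3 = 0x2  ←
kind signed 2b, MSB=1: 2 - 4 = -2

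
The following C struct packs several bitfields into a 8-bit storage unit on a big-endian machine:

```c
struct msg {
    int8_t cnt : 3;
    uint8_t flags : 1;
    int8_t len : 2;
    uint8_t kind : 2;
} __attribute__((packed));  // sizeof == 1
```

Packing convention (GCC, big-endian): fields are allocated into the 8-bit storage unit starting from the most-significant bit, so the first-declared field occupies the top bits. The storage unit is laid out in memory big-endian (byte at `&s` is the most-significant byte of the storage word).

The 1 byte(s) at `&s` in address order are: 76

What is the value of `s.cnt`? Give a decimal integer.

3

[0]=0x76 (big-endian) → word 0x76
cnt [5+:3] = (word>>5) & 0x7 = 3  ←
flags [4+:1] = (word>>4) & 0x1 = 1
len [2+:2] = (word>>2) & 0x3 = 1
kind [0+:2] = (word>>0) & 0x3 = 2
cnt signed 3b, MSB=0: value = 3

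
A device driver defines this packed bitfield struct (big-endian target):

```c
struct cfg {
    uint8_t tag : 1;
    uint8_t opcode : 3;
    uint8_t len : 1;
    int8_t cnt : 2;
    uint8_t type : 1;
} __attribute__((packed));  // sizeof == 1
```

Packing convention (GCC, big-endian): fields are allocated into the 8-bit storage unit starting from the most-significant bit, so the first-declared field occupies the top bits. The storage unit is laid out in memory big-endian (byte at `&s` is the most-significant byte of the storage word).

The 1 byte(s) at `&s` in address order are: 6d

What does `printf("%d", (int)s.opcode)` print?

[0]=0x6d (big-endian) → word 0x6d
tag [7+:1] = (word>>7) & 0x1 = 0
opcode [4+:3] = (word>>4) & 0x7 = 6  ←
len [3+:1] = (word>>3) & 0x1 = 1
cnt [1+:2] = (word>>1) & 0x3 = 2
type [0+:1] = (word>>0) & 0x1 = 1

6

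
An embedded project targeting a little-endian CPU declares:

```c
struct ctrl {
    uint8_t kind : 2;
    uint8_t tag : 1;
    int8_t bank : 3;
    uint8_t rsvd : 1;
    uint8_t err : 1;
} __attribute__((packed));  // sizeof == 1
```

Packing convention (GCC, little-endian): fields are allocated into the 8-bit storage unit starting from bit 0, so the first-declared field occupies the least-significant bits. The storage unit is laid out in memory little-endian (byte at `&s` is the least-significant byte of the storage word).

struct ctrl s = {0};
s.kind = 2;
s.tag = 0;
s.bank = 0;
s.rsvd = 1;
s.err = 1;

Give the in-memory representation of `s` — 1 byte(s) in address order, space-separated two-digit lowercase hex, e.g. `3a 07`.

kind:2 = 2 → 0x2 << 0 → word 0x02
tag:1 = 0 → 0x0 << 2 → word 0x02
bank:3 = 0 → 0x0 << 3 → word 0x02
rsvd:1 = 1 → 0x1 << 6 → word 0x42
err:1 = 1 → 0x1 << 7 → word 0xc2
word = 0xc2 → little-endian bytes:
  [0]=0xc2

c2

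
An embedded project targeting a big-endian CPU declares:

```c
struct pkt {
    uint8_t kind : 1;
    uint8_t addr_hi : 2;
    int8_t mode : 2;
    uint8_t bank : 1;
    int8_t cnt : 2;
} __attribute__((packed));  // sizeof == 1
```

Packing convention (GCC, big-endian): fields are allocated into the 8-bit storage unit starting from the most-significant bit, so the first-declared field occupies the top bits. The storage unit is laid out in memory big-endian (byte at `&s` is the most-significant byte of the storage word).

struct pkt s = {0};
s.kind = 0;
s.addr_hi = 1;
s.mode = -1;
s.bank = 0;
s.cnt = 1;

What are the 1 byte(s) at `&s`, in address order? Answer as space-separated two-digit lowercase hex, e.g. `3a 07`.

[7+:1] kind=0 & 0x1 = 0x0; word=0x00
[5+:2] addr_hi=1 & 0x3 = 0x1; word=0x20
[3+:2] mode=-1 & 0x3 = 0x3; word=0x38
[2+:1] bank=0 & 0x1 = 0x0; word=0x38
[0+:2] cnt=1 & 0x3 = 0x1; word=0x39
word = 0x39 → big-endian bytes:
  [0]=0x39

39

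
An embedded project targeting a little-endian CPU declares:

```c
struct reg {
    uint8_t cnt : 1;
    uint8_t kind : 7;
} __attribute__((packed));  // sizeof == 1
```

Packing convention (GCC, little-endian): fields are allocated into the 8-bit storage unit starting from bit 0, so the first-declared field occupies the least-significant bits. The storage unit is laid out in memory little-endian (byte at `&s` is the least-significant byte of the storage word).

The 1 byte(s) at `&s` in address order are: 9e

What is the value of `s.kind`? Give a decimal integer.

79

[0]=0x9e (little-endian) → word 0x9e
cnt [0+:1] = (word>>0) & 0x1 = 0
kind [1+:7] = (word>>1) & 0x7f = 79  ←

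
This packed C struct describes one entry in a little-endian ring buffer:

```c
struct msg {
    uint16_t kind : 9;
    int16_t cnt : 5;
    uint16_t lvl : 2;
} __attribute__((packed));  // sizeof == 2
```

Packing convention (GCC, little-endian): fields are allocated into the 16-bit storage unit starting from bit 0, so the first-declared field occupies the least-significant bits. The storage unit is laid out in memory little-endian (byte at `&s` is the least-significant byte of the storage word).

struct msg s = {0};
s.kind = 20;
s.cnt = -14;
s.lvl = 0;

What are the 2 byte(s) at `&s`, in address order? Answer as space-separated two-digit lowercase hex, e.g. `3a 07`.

14 24

kind (9b) val=20 bits=0x14 at bit 0: 0x0014
cnt (5b) val=-14 bits=0x12 at bit 9: 0x2414
lvl (2b) val=0 bits=0x0 at bit 14: 0x2414
word = 0x2414 → little-endian bytes:
  [0]=0x14  [1]=0x24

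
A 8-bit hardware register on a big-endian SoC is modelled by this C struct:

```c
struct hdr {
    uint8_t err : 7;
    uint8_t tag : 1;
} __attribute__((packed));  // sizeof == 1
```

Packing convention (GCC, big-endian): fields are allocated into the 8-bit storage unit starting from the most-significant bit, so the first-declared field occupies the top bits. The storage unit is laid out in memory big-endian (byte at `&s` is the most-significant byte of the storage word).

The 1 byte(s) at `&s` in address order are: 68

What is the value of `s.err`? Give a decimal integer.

[0]=0x68 (big-endian) → word 0x68
err:7 @ bit 1 → (0x68>>1)&0x7f = 0x34  ←
tag:1 @ bit 0 → (0x68>>0)&0x1 = 0x0

52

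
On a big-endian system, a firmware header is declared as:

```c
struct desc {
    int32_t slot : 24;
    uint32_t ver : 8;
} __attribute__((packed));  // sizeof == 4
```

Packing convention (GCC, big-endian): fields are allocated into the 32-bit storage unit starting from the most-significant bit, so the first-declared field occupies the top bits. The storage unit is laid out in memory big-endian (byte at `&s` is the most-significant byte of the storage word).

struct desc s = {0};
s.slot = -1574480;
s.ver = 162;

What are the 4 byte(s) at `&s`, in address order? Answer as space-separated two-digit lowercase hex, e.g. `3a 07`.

slot:24 = -1574480 → 0xe7f9b0 << 8 → word 0xe7f9b000
ver:8 = 162 → 0xa2 << 0 → word 0xe7f9b0a2
word = 0xe7f9b0a2 → big-endian bytes:
  [0]=0xe7  [1]=0xf9  [2]=0xb0  [3]=0xa2

e7 f9 b0 a2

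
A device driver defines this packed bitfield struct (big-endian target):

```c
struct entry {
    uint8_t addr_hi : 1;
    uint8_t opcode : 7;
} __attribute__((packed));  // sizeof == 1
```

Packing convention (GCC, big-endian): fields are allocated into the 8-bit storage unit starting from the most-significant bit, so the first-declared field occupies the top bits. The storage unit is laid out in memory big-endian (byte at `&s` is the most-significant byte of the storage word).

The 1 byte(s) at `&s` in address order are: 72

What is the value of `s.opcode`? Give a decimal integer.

[0]=0x72 (big-endian) → word 0x72
addr_hi [7+:1] = (word>>7) & 0x1 = 0
opcode [0+:7] = (word>>0) & 0x7f = 114  ←

114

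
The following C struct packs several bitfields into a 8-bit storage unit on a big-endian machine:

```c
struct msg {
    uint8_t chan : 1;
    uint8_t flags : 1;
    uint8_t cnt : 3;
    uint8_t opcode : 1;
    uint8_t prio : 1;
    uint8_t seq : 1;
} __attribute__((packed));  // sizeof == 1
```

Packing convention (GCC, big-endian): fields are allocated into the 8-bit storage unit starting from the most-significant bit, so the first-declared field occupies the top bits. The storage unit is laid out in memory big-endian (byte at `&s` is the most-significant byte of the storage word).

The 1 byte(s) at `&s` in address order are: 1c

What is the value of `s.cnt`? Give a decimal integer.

[0]=0x1c (big-endian) → word 0x1c
chan [7+:1] = (word>>7) & 0x1 = 0
flags [6+:1] = (word>>6) & 0x1 = 0
cnt [3+:3] = (word>>3) & 0x7 = 3  ←
opcode [2+:1] = (word>>2) & 0x1 = 1
prio [1+:1] = (word>>1) & 0x1 = 0
seq [0+:1] = (word>>0) & 0x1 = 0

3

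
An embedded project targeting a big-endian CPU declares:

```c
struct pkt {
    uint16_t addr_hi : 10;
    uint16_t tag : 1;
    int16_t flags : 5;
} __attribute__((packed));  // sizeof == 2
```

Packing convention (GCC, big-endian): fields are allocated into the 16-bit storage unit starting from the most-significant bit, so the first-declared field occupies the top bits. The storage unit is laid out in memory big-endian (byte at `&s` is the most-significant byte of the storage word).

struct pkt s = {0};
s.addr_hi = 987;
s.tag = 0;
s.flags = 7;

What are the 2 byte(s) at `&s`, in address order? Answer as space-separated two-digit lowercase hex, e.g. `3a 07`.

f6 c7

addr_hi (10b) val=987 bits=0x3db at bit 6: 0xf6c0
tag (1b) val=0 bits=0x0 at bit 5: 0xf6c0
flags (5b) val=7 bits=0x7 at bit 0: 0xf6c7
word = 0xf6c7 → big-endian bytes:
  [0]=0xf6  [1]=0xc7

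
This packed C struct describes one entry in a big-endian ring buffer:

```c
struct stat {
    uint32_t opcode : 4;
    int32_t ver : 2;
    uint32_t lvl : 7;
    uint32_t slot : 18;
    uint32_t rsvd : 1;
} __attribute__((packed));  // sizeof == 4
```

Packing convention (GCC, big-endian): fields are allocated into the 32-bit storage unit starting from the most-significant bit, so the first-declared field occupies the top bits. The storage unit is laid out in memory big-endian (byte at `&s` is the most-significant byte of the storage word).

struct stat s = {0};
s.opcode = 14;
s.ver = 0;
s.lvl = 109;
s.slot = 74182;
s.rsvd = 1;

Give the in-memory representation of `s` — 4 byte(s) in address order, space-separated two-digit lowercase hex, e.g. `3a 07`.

e3 6a 43 8d

[28+:4] opcode=14 & 0xf = 0xe; word=0xe0000000
[26+:2] ver=0 & 0x3 = 0x0; word=0xe0000000
[19+:7] lvl=109 & 0x7f = 0x6d; word=0xe3680000
[1+:18] slot=74182 & 0x3ffff = 0x121c6; word=0xe36a438c
[0+:1] rsvd=1 & 0x1 = 0x1; word=0xe36a438d
word = 0xe36a438d → big-endian bytes:
  [0]=0xe3  [1]=0x6a  [2]=0x43  [3]=0x8d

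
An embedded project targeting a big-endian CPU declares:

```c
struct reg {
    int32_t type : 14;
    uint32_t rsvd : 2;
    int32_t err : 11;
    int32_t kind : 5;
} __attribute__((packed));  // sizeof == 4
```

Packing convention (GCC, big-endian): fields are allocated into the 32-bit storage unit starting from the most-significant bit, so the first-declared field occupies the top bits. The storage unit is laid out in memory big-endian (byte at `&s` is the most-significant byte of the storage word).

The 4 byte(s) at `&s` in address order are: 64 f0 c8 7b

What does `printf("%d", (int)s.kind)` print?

-5

[0]=0x64 [1]=0xf0 [2]=0xc8 [3]=0x7b (big-endian) → word 0x64f0c87b
type:14 @ bit 18 → (0x64f0c87b>>18)&0x3fff = 0x193c
rsvd:2 @ bit 16 → (0x64f0c87b>>16)&0x3 = 0x0
err:11 @ bit 5 → (0x64f0c87b>>5)&0x7ff = 0x643
kind:5 @ bit 0 → (0x64f0c87b>>0)&0x1f = 0x1b  ←
kind signed 5b, MSB=1: 27 - 32 = -5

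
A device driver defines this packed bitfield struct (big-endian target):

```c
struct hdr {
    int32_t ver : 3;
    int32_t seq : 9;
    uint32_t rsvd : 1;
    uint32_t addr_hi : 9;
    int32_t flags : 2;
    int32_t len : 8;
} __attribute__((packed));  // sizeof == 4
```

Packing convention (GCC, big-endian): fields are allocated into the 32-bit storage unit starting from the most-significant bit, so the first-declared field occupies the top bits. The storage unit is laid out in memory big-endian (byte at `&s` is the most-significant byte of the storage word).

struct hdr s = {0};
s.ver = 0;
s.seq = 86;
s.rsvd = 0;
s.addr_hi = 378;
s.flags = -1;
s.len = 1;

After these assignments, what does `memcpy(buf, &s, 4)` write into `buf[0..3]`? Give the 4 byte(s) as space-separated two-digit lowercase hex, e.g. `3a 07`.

05 65 eb 01

ver:3 = 0 → 0x0 << 29 → word 0x00000000
seq:9 = 86 → 0x56 << 20 → word 0x05600000
rsvd:1 = 0 → 0x0 << 19 → word 0x05600000
addr_hi:9 = 378 → 0x17a << 10 → word 0x0565e800
flags:2 = -1 → 0x3 << 8 → word 0x0565eb00
len:8 = 1 → 0x1 << 0 → word 0x0565eb01
word = 0x0565eb01 → big-endian bytes:
  [0]=0x05  [1]=0x65  [2]=0xeb  [3]=0x01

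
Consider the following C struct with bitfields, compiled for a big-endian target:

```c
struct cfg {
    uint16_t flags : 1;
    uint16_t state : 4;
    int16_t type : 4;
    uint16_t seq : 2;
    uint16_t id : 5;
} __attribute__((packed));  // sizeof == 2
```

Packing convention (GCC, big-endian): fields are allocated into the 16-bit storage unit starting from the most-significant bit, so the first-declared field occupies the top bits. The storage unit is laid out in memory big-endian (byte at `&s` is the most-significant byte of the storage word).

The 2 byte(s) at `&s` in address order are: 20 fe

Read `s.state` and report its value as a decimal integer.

4

[0]=0x20 [1]=0xfe (big-endian) → word 0x20fe
flags:1 @ bit 15 → (0x20fe>>15)&0x1 = 0x0
state:4 @ bit 11 → (0x20fe>>11)&0xf = 0x4  ←
type:4 @ bit 7 → (0x20fe>>7)&0xf = 0x1
seq:2 @ bit 5 → (0x20fe>>5)&0x3 = 0x3
id:5 @ bit 0 → (0x20fe>>0)&0x1f = 0x1e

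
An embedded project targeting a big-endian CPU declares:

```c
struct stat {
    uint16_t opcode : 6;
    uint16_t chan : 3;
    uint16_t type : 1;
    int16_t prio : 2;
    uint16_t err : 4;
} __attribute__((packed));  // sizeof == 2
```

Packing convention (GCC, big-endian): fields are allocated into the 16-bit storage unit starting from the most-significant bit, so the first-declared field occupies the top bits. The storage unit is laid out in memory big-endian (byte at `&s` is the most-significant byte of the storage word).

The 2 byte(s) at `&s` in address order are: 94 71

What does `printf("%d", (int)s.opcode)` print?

[0]=0x94 [1]=0x71 (big-endian) → word 0x9471
opcode [10+:6] = (word>>10) & 0x3f = 37  ←
chan [7+:3] = (word>>7) & 0x7 = 0
type [6+:1] = (word>>6) & 0x1 = 1
prio [4+:2] = (word>>4) & 0x3 = 3
err [0+:4] = (word>>0) & 0xf = 1

37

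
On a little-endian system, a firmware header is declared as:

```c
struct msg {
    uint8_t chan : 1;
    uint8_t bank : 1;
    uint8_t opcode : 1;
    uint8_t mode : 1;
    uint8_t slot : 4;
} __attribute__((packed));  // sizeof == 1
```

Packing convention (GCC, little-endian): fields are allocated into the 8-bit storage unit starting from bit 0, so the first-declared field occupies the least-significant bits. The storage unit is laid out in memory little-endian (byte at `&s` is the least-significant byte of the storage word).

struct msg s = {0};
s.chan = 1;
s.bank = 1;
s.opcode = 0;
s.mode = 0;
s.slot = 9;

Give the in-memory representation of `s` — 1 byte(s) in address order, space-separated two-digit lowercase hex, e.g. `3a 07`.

chan:1 = 1 → 0x1 << 0 → word 0x01
bank:1 = 1 → 0x1 << 1 → word 0x03
opcode:1 = 0 → 0x0 << 2 → word 0x03
mode:1 = 0 → 0x0 << 3 → word 0x03
slot:4 = 9 → 0x9 << 4 → word 0x93
word = 0x93 → little-endian bytes:
  [0]=0x93

93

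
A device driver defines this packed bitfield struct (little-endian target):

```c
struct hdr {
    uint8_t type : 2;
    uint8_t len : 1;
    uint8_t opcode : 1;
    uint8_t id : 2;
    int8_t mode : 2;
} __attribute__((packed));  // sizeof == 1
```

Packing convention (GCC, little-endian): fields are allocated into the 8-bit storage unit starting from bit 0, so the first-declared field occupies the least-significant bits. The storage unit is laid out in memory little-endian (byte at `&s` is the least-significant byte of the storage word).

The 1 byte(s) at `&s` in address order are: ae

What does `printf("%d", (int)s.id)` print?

[0]=0xae (little-endian) → word 0xae
type [0+:2] = (word>>0) & 0x3 = 2
len [2+:1] = (word>>2) & 0x1 = 1
opcode [3+:1] = (word>>3) & 0x1 = 1
id [4+:2] = (word>>4) & 0x3 = 2  ←
mode [6+:2] = (word>>6) & 0x3 = 2

2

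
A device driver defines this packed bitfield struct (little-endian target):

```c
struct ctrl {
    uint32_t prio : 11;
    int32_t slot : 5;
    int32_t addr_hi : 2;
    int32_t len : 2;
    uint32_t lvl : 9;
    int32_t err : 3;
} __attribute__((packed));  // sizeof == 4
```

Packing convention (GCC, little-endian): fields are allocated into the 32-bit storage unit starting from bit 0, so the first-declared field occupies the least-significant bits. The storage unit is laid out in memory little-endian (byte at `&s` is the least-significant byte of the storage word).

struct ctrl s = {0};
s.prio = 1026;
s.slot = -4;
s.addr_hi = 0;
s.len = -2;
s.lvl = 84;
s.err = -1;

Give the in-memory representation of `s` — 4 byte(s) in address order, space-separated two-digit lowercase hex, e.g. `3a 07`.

prio (11b) val=1026 bits=0x402 at bit 0: 0x00000402
slot (5b) val=-4 bits=0x1c at bit 11: 0x0000e402
addr_hi (2b) val=0 bits=0x0 at bit 16: 0x0000e402
len (2b) val=-2 bits=0x2 at bit 18: 0x0008e402
lvl (9b) val=84 bits=0x54 at bit 20: 0x0548e402
err (3b) val=-1 bits=0x7 at bit 29: 0xe548e402
word = 0xe548e402 → little-endian bytes:
  [0]=0x02  [1]=0xe4  [2]=0x48  [3]=0xe5

02 e4 48 e5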